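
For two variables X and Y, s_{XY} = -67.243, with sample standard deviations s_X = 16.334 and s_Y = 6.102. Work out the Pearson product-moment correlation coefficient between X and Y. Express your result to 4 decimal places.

-0.6747

r = Cov(X,Y) / (s_X · s_Y) = -67.243 / (16.334 × 6.102)
  = -67.243 / 99.6701 ≈ -0.6747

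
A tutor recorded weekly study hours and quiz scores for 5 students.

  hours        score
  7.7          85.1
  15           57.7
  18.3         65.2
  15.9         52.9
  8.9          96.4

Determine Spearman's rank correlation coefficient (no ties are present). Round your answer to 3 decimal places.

Rank hours: 1, 3, 5, 4, 2
Rank score: 4, 2, 3, 1, 5
d = rank(hours) − rank(score): -3, 1, 2, 3, -3; Σd² = 32
ρ = 1 − 6Σd² / [n(n²−1)] = 1 − 6×32 / (5×24) = 1 − 192/120 ≈ -0.600

-0.600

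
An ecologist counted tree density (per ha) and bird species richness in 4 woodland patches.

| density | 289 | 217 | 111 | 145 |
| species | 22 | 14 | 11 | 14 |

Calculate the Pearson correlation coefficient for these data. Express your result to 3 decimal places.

n = 4, Σx = 762, Σy = 61, Σx² = 163956, Σy² = 997, Σxy = 12647
nΣxy − ΣxΣy = 50588 − 46482 = 4106
nΣx² − (Σx)² = 655824 − 580644 = 75180; nΣy² − (Σy)² = 3988 − 3721 = 267
r = 4106 / √(75180 × 267) = 4106 / 4480.2969 ≈ 0.916

0.916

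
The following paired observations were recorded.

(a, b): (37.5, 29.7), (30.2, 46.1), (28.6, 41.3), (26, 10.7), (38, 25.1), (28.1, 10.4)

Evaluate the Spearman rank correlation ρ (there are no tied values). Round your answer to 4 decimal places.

0.4286

Rank a: 5, 4, 3, 1, 6, 2
Rank b: 4, 6, 5, 2, 3, 1
d = rank(a) − rank(b): 1, -2, -2, -1, 3, 1; Σd² = 20
ρ = 1 − 6Σd² / [n(n²−1)] = 1 − 6×20 / (6×35) = 1 − 120/210 ≈ 0.4286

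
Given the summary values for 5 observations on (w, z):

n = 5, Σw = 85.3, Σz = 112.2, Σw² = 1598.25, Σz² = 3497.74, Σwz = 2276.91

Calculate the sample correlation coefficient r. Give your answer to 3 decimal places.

r = (nΣwz − ΣwΣz) / √[(nΣw² − (Σw)²)(nΣz² − (Σz)²)]
Numerator: 5×2276.91 − 85.3×112.2 = 1813.89
Denominator: √[(7991.25 − 7276.09)(17488.7 − 12588.84)] = √[715.16 × 4899.86] = 1871.9465
r = 1813.89 / 1871.9465 ≈ 0.969

0.969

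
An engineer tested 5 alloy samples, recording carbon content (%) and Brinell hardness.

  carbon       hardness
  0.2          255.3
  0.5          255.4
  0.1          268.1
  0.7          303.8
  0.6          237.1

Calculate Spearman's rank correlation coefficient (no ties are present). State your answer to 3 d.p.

0.100

Rank carbon: 2, 3, 1, 5, 4
Rank hardness: 2, 3, 4, 5, 1
d = rank(carbon) − rank(hardness): 0, 0, -3, 0, 3; Σd² = 18
ρ = 1 − 6Σd² / [n(n²−1)] = 1 − 6×18 / (5×24) = 1 − 108/120 ≈ 0.100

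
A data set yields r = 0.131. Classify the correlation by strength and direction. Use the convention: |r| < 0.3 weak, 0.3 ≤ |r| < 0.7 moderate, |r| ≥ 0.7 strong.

r = 0.131 > 0 so the relationship is positive.
|r| = 0.131, which falls in the weak range.

weak positive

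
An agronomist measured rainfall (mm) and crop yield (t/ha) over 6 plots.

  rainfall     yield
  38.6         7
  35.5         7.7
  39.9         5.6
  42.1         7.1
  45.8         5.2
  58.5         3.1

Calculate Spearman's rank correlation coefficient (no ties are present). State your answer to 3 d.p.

-0.829

Rank rainfall: 2, 1, 3, 4, 5, 6
Rank yield: 4, 6, 3, 5, 2, 1
d = rank(rainfall) − rank(yield): -2, -5, 0, -1, 3, 5; Σd² = 64
ρ = 1 − 6Σd² / [n(n²−1)] = 1 − 6×64 / (6×35) = 1 − 384/210 ≈ -0.829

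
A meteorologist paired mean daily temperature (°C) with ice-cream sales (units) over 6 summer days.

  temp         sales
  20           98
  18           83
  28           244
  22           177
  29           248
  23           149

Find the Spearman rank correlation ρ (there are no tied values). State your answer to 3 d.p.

Rank temp: 2, 1, 5, 3, 6, 4
Rank sales: 2, 1, 5, 4, 6, 3
d = rank(temp) − rank(sales): 0, 0, 0, -1, 0, 1; Σd² = 2
ρ = 1 − 6Σd² / [n(n²−1)] = 1 − 6×2 / (6×35) = 1 − 12/210 ≈ 0.943

0.943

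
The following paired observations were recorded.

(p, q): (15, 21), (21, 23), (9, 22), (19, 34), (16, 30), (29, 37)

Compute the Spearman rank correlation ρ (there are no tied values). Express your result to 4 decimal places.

Rank p: 2, 5, 1, 4, 3, 6
Rank q: 1, 3, 2, 5, 4, 6
d = rank(p) − rank(q): 1, 2, -1, -1, -1, 0; Σd² = 8
ρ = 1 − 6Σd² / [n(n²−1)] = 1 − 6×8 / (6×35) = 1 − 48/210 ≈ 0.7714

0.7714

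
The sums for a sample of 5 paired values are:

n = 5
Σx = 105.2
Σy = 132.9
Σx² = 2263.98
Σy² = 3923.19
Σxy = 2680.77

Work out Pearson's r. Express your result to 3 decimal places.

r = (nΣxy − ΣxΣy) / √[(nΣx² − (Σx)²)(nΣy² − (Σy)²)]
Numerator: 5×2680.77 − 105.2×132.9 = -577.23
Denominator: √[(11319.9 − 11067.04)(19615.95 − 17662.41)] = √[252.86 × 1953.54] = 702.8315
r = -577.23 / 702.8315 ≈ -0.821

-0.821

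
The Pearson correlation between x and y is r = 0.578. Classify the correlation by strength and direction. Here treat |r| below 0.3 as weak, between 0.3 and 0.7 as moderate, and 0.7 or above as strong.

r = 0.578 > 0 so the relationship is positive.
|r| = 0.578, which falls in the moderate range.

moderate positive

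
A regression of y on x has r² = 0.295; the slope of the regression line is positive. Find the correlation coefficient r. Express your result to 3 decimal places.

|r| = √0.295 = 0.543
The association is positive, so r = 0.543.

0.543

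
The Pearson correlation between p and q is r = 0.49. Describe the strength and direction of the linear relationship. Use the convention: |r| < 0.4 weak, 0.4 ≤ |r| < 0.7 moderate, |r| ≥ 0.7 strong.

r = 0.49 > 0 so the relationship is positive.
|r| = 0.49, which falls in the moderate range.

moderate positive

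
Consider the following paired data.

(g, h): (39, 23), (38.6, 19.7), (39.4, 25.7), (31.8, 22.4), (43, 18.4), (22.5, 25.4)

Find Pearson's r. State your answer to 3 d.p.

-0.570

n = 6, Σg = 214.3, Σh = 134.6, Σg² = 7929.81, Σh² = 3063.06, Σgh = 4745.02
nΣgh − ΣgΣh = 28470.12 − 28844.78 = -374.66
nΣg² − (Σg)² = 47578.86 − 45924.49 = 1654.37; nΣh² − (Σh)² = 18378.36 − 18117.16 = 261.2
r = -374.66 / √(1654.37 × 261.2) = -374.66 / 657.3594 ≈ -0.570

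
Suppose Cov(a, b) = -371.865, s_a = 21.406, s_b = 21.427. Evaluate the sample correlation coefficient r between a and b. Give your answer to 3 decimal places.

-0.811

r = Cov(a,b) / (s_a · s_b) = -371.865 / (21.406 × 21.427)
  = -371.865 / 458.6664 ≈ -0.811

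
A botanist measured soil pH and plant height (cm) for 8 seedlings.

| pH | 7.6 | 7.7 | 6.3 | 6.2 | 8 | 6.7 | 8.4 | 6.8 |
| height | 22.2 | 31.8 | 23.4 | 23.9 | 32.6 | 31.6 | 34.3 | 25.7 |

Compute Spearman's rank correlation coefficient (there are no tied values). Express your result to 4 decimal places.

0.7143

Rank pH: 5, 6, 2, 1, 7, 3, 8, 4
Rank height: 1, 6, 2, 3, 7, 5, 8, 4
d = rank(pH) − rank(height): 4, 0, 0, -2, 0, -2, 0, 0; Σd² = 24
ρ = 1 − 6Σd² / [n(n²−1)] = 1 − 6×24 / (8×63) = 1 − 144/504 ≈ 0.7143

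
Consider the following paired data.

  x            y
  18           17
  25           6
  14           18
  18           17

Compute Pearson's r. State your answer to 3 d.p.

-0.942

n = 4, Σx = 75, Σy = 58, Σx² = 1469, Σy² = 938, Σxy = 1014
nΣxy − ΣxΣy = 4056 − 4350 = -294
nΣx² − (Σx)² = 5876 − 5625 = 251; nΣy² − (Σy)² = 3752 − 3364 = 388
r = -294 / √(251 × 388) = -294 / 312.0705 ≈ -0.942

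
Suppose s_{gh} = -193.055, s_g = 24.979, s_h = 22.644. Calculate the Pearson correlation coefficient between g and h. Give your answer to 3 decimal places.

r = Cov(g,h) / (s_g · s_h) = -193.055 / (24.979 × 22.644)
  = -193.055 / 565.6245 ≈ -0.341

-0.341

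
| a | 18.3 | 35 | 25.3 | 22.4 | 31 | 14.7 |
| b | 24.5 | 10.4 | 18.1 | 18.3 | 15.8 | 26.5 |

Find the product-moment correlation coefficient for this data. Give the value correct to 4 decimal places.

-0.9727

n = 6, Σa = 146.7, Σb = 113.6, Σa² = 3878.83, Σb² = 2322.8, Σab = 2559.55
nΣab − ΣaΣb = 15357.3 − 16665.12 = -1307.82
nΣa² − (Σa)² = 23272.98 − 21520.89 = 1752.09; nΣb² − (Σb)² = 13936.8 − 12904.96 = 1031.84
r = -1307.82 / √(1752.09 × 1031.84) = -1307.82 / 1344.5730 ≈ -0.9727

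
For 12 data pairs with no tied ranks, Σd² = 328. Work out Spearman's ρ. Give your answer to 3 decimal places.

-0.147

ρ = 1 − 6Σd² / [n(n²−1)] = 1 − 6×328 / (12×143)
  = 1 − 1968/1716 = 1 − 1.1469 ≈ -0.147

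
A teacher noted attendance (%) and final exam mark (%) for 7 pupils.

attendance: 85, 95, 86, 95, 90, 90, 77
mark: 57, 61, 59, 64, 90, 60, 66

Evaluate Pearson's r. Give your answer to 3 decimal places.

0.069

n = 7, Σx = 618, Σy = 457, Σx² = 54800, Σy² = 30603, Σxy = 40376
nΣxy − ΣxΣy = 282632 − 282426 = 206
nΣx² − (Σx)² = 383600 − 381924 = 1676; nΣy² − (Σy)² = 214221 − 208849 = 5372
r = 206 / √(1676 × 5372) = 206 / 3000.5786 ≈ 0.069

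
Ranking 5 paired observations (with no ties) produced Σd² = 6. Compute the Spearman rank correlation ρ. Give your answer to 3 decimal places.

ρ = 1 − 6Σd² / [n(n²−1)] = 1 − 6×6 / (5×24)
  = 1 − 36/120 = 1 − 0.3000 ≈ 0.700

0.700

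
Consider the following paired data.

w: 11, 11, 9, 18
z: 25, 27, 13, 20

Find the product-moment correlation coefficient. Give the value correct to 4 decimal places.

0.1049

n = 4, Σw = 49, Σz = 85, Σw² = 647, Σz² = 1923, Σwz = 1049
nΣwz − ΣwΣz = 4196 − 4165 = 31
nΣw² − (Σw)² = 2588 − 2401 = 187; nΣz² − (Σz)² = 7692 − 7225 = 467
r = 31 / √(187 × 467) = 31 / 295.5148 ≈ 0.1049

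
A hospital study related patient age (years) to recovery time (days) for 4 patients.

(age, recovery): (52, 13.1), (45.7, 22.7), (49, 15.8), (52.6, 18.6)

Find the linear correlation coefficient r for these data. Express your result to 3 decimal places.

-0.681

n = 4, Σx = 199.3, Σy = 70.2, Σx² = 9960.25, Σy² = 1282.5, Σxy = 3471.15
nΣxy − ΣxΣy = 13884.6 − 13990.86 = -106.26
nΣx² − (Σx)² = 39841 − 39720.49 = 120.51; nΣy² − (Σy)² = 5130 − 4928.04 = 201.96
r = -106.26 / √(120.51 × 201.96) = -106.26 / 156.0070 ≈ -0.681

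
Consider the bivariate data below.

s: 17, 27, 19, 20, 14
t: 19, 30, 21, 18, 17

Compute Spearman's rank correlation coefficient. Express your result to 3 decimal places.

0.700

Rank s: 2, 5, 3, 4, 1
Rank t: 3, 5, 4, 2, 1
d = rank(s) − rank(t): -1, 0, -1, 2, 0; Σd² = 6
ρ = 1 − 6Σd² / [n(n²−1)] = 1 − 6×6 / (5×24) = 1 − 36/120 ≈ 0.700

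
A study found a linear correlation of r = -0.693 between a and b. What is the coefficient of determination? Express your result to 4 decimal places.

0.4802

r² = (-0.693)² = 0.4802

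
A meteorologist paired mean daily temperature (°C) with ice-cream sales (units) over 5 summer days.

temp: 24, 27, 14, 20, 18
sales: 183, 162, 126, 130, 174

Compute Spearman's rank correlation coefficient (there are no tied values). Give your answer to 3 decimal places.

0.500

Rank temp: 4, 5, 1, 3, 2
Rank sales: 5, 3, 1, 2, 4
d = rank(temp) − rank(sales): -1, 2, 0, 1, -2; Σd² = 10
ρ = 1 − 6Σd² / [n(n²−1)] = 1 − 6×10 / (5×24) = 1 − 60/120 ≈ 0.500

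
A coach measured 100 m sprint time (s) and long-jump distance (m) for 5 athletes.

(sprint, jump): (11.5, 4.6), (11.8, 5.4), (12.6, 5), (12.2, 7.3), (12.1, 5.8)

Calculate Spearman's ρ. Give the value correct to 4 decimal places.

Rank sprint: 1, 2, 5, 4, 3
Rank jump: 1, 3, 2, 5, 4
d = rank(sprint) − rank(jump): 0, -1, 3, -1, -1; Σd² = 12
ρ = 1 − 6Σd² / [n(n²−1)] = 1 − 6×12 / (5×24) = 1 − 72/120 ≈ 0.4000

0.4000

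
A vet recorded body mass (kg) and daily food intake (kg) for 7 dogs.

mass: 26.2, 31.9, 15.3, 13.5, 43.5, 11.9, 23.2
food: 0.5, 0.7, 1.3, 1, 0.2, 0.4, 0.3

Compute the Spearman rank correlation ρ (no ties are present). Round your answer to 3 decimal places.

Rank mass: 5, 6, 3, 2, 7, 1, 4
Rank food: 4, 5, 7, 6, 1, 3, 2
d = rank(mass) − rank(food): 1, 1, -4, -4, 6, -2, 2; Σd² = 78
ρ = 1 − 6Σd² / [n(n²−1)] = 1 − 6×78 / (7×48) = 1 − 468/336 ≈ -0.393

-0.393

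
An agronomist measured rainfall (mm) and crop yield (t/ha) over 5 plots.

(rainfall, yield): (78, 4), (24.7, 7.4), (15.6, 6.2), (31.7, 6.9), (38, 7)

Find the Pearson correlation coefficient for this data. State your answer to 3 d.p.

-0.828

n = 5, Σx = 188, Σy = 31.5, Σx² = 9386.34, Σy² = 205.81, Σxy = 1076.23
nΣxy − ΣxΣy = 5381.15 − 5922 = -540.85
nΣx² − (Σx)² = 46931.7 − 35344 = 11587.7; nΣy² − (Σy)² = 1029.05 − 992.25 = 36.8
r = -540.85 / √(11587.7 × 36.8) = -540.85 / 653.0141 ≈ -0.828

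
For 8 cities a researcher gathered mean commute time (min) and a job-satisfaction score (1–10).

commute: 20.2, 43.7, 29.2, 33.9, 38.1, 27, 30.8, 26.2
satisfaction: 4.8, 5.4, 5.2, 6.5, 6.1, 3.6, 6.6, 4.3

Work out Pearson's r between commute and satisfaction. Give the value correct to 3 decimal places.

0.499

n = 8, Σx = 249.1, Σy = 42.5, Σx² = 8135.27, Σy² = 233.71, Σxy = 1350.68
nΣxy − ΣxΣy = 10805.44 − 10586.75 = 218.69
nΣx² − (Σx)² = 65082.16 − 62050.81 = 3031.35; nΣy² − (Σy)² = 1869.68 − 1806.25 = 63.43
r = 218.69 / √(3031.35 × 63.43) = 218.69 / 438.4958 ≈ 0.499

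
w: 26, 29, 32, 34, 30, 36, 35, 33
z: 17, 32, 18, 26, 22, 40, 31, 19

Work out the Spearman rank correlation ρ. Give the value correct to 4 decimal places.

Rank w: 1, 2, 4, 6, 3, 8, 7, 5
Rank z: 1, 7, 2, 5, 4, 8, 6, 3
d = rank(w) − rank(z): 0, -5, 2, 1, -1, 0, 1, 2; Σd² = 36
ρ = 1 − 6Σd² / [n(n²−1)] = 1 − 6×36 / (8×63) = 1 − 216/504 ≈ 0.5714

0.5714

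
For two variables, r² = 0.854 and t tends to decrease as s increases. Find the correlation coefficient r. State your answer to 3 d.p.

-0.924

|r| = √0.854 = 0.924
The association is negative, so r = −0.924.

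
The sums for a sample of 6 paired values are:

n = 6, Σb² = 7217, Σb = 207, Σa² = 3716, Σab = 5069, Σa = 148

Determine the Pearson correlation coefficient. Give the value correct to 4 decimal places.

-0.5268

r = (nΣab − ΣaΣb) / √[(nΣa² − (Σa)²)(nΣb² − (Σb)²)]
Numerator: 6×5069 − 148×207 = -222
Denominator: √[(22296 − 21904)(43302 − 42849)] = √[392 × 453] = 421.3977
r = -222 / 421.3977 ≈ -0.5268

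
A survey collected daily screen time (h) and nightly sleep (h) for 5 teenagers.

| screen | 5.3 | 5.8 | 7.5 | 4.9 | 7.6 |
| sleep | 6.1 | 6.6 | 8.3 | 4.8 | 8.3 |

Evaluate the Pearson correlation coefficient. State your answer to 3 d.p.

0.975

n = 5, Σx = 31.1, Σy = 34.1, Σx² = 199.75, Σy² = 241.59, Σxy = 219.46
nΣxy − ΣxΣy = 1097.3 − 1060.51 = 36.79
nΣx² − (Σx)² = 998.75 − 967.21 = 31.54; nΣy² − (Σy)² = 1207.95 − 1162.81 = 45.14
r = 36.79 / √(31.54 × 45.14) = 36.79 / 37.7322 ≈ 0.975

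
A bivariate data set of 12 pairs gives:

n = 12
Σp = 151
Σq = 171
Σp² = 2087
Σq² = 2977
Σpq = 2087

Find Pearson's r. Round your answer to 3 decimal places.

r = (nΣpq − ΣpΣq) / √[(nΣp² − (Σp)²)(nΣq² − (Σq)²)]
Numerator: 12×2087 − 151×171 = -777
Denominator: √[(25044 − 22801)(35724 − 29241)] = √[2243 × 6483] = 3813.3147
r = -777 / 3813.3147 ≈ -0.204

-0.204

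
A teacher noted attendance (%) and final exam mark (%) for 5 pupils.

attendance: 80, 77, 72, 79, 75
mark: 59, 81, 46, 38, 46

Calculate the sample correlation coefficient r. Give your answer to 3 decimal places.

n = 5, Σx = 383, Σy = 270, Σx² = 29379, Σy² = 15718, Σxy = 20721
nΣxy − ΣxΣy = 103605 − 103410 = 195
nΣx² − (Σx)² = 146895 − 146689 = 206; nΣy² − (Σy)² = 78590 − 72900 = 5690
r = 195 / √(206 × 5690) = 195 / 1082.6541 ≈ 0.180

0.180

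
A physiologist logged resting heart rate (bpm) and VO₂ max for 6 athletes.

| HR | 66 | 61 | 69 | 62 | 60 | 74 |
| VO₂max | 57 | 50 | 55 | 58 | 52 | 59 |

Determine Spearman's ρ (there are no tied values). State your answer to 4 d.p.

0.7143

Rank HR: 4, 2, 5, 3, 1, 6
Rank VO₂max: 4, 1, 3, 5, 2, 6
d = rank(HR) − rank(VO₂max): 0, 1, 2, -2, -1, 0; Σd² = 10
ρ = 1 − 6Σd² / [n(n²−1)] = 1 − 6×10 / (6×35) = 1 − 60/210 ≈ 0.7143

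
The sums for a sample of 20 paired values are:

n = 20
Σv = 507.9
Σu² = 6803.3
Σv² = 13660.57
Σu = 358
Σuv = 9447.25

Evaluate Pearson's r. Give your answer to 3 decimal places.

0.648

r = (nΣuv − ΣuΣv) / √[(nΣu² − (Σu)²)(nΣv² − (Σv)²)]
Numerator: 20×9447.25 − 358×507.9 = 7116.8
Denominator: √[(136066 − 128164)(273211.4 − 257962.41)] = √[7902 × 15248.99] = 10977.1362
r = 7116.8 / 10977.1362 ≈ 0.648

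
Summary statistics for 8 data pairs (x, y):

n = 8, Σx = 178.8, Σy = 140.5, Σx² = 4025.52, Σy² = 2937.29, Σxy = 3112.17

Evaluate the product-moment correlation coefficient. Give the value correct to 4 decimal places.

r = (nΣxy − ΣxΣy) / √[(nΣx² − (Σx)²)(nΣy² − (Σy)²)]
Numerator: 8×3112.17 − 178.8×140.5 = -224.04
Denominator: √[(32204.16 − 31969.44)(23498.32 − 19740.25)] = √[234.72 × 3758.07] = 939.1987
r = -224.04 / 939.1987 ≈ -0.2385

-0.2385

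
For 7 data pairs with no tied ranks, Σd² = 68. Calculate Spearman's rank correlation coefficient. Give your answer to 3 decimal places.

ρ = 1 − 6Σd² / [n(n²−1)] = 1 − 6×68 / (7×48)
  = 1 − 408/336 = 1 − 1.2143 ≈ -0.214

-0.214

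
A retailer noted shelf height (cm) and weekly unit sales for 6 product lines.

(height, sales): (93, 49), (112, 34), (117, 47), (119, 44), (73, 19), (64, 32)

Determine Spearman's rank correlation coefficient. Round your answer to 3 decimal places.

Rank height: 3, 4, 5, 6, 2, 1
Rank sales: 6, 3, 5, 4, 1, 2
d = rank(height) − rank(sales): -3, 1, 0, 2, 1, -1; Σd² = 16
ρ = 1 − 6Σd² / [n(n²−1)] = 1 − 6×16 / (6×35) = 1 − 96/210 ≈ 0.543

0.543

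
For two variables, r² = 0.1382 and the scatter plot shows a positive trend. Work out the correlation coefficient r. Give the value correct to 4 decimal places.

0.3718

|r| = √0.1382 = 0.3718
The association is positive, so r = 0.3718.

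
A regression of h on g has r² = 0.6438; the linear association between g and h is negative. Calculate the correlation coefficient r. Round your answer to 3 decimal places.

|r| = √0.6438 = 0.802
The association is negative, so r = −0.802.

-0.802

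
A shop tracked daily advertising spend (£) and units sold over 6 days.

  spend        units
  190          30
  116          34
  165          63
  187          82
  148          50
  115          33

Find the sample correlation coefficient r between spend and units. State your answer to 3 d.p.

n = 6, Σx = 921, Σy = 292, Σx² = 146879, Σy² = 16338, Σxy = 46568
nΣxy − ΣxΣy = 279408 − 268932 = 10476
nΣx² − (Σx)² = 881274 − 848241 = 33033; nΣy² − (Σy)² = 98028 − 85264 = 12764
r = 10476 / √(33033 × 12764) = 10476 / 20533.7092 ≈ 0.510

0.510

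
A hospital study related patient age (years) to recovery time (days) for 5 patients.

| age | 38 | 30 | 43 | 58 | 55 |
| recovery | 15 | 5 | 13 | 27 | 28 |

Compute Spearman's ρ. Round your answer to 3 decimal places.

0.800

Rank age: 2, 1, 3, 5, 4
Rank recovery: 3, 1, 2, 4, 5
d = rank(age) − rank(recovery): -1, 0, 1, 1, -1; Σd² = 4
ρ = 1 − 6Σd² / [n(n²−1)] = 1 − 6×4 / (5×24) = 1 − 24/120 ≈ 0.800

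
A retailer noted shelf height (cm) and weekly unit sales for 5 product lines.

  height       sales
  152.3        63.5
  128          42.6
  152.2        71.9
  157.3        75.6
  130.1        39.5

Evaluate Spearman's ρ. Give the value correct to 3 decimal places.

0.800

Rank height: 4, 1, 3, 5, 2
Rank sales: 3, 2, 4, 5, 1
d = rank(height) − rank(sales): 1, -1, -1, 0, 1; Σd² = 4
ρ = 1 − 6Σd² / [n(n²−1)] = 1 − 6×4 / (5×24) = 1 − 24/120 ≈ 0.800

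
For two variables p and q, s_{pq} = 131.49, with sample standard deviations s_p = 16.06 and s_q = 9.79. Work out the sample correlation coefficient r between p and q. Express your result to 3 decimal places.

r = Cov(p,q) / (s_p · s_q) = 131.49 / (16.06 × 9.79)
  = 131.49 / 157.2274 ≈ 0.836

0.836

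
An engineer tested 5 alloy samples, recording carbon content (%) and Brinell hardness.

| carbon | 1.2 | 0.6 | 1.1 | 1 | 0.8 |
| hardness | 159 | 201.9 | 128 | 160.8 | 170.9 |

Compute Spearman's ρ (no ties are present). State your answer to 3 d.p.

-0.900

Rank carbon: 5, 1, 4, 3, 2
Rank hardness: 2, 5, 1, 3, 4
d = rank(carbon) − rank(hardness): 3, -4, 3, 0, -2; Σd² = 38
ρ = 1 − 6Σd² / [n(n²−1)] = 1 − 6×38 / (5×24) = 1 − 228/120 ≈ -0.900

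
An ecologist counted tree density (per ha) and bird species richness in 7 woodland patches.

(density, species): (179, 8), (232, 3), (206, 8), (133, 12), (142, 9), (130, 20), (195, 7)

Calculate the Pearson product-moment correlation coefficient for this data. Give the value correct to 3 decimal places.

-0.814

n = 7, Σx = 1217, Σy = 67, Σx² = 221079, Σy² = 811, Σxy = 10615
nΣxy − ΣxΣy = 74305 − 81539 = -7234
nΣx² − (Σx)² = 1547553 − 1481089 = 66464; nΣy² − (Σy)² = 5677 − 4489 = 1188
r = -7234 / √(66464 × 1188) = -7234 / 8885.9007 ≈ -0.814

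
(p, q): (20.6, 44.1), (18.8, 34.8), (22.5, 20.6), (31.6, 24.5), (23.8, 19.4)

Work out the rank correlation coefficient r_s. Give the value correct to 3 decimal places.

-0.600

Rank p: 2, 1, 3, 5, 4
Rank q: 5, 4, 2, 3, 1
d = rank(p) − rank(q): -3, -3, 1, 2, 3; Σd² = 32
ρ = 1 − 6Σd² / [n(n²−1)] = 1 − 6×32 / (5×24) = 1 − 192/120 ≈ -0.600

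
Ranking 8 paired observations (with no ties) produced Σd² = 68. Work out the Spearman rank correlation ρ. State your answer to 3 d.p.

ρ = 1 − 6Σd² / [n(n²−1)] = 1 − 6×68 / (8×63)
  = 1 − 408/504 = 1 − 0.8095 ≈ 0.190

0.190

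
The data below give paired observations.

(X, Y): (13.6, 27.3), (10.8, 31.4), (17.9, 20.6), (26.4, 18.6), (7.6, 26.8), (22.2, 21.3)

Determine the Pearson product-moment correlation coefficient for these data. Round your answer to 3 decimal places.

n = 6, ΣX = 98.5, ΣY = 146, ΣX² = 1869.57, ΣY² = 3673.5, ΣXY = 2246.72
nΣXY − ΣXΣY = 13480.32 − 14381 = -900.68
nΣX² − (ΣX)² = 11217.42 − 9702.25 = 1515.17; nΣY² − (ΣY)² = 22041 − 21316 = 725
r = -900.68 / √(1515.17 × 725) = -900.68 / 1048.0927 ≈ -0.859

-0.859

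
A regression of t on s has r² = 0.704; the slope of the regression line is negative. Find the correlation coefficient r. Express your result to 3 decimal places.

-0.839

|r| = √0.704 = 0.839
The association is negative, so r = −0.839.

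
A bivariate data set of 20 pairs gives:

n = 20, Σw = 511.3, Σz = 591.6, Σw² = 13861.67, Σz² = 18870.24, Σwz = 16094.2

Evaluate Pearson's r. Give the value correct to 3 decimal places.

0.932

r = (nΣwz − ΣwΣz) / √[(nΣw² − (Σw)²)(nΣz² − (Σz)²)]
Numerator: 20×16094.2 − 511.3×591.6 = 19398.92
Denominator: √[(277233.4 − 261427.69)(377404.8 − 349990.56)] = √[15805.71 × 27414.24] = 20815.8960
r = 19398.92 / 20815.8960 ≈ 0.932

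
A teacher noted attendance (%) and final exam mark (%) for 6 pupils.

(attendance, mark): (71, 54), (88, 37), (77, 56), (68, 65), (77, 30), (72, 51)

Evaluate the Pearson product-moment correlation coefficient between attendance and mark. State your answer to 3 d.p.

-0.694

n = 6, Σx = 453, Σy = 293, Σx² = 34451, Σy² = 15147, Σxy = 21804
nΣxy − ΣxΣy = 130824 − 132729 = -1905
nΣx² − (Σx)² = 206706 − 205209 = 1497; nΣy² − (Σy)² = 90882 − 85849 = 5033
r = -1905 / √(1497 × 5033) = -1905 / 2744.8863 ≈ -0.694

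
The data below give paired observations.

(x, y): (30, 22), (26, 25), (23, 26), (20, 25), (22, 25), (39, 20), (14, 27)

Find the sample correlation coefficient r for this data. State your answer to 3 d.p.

-0.945

n = 7, Σx = 174, Σy = 170, Σx² = 4706, Σy² = 4164, Σxy = 4116
nΣxy − ΣxΣy = 28812 − 29580 = -768
nΣx² − (Σx)² = 32942 − 30276 = 2666; nΣy² − (Σy)² = 29148 − 28900 = 248
r = -768 / √(2666 × 248) = -768 / 813.1224 ≈ -0.945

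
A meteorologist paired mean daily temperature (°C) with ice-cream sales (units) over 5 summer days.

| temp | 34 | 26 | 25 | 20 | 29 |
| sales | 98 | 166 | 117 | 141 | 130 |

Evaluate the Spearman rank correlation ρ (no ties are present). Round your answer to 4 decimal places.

-0.5000

Rank temp: 5, 3, 2, 1, 4
Rank sales: 1, 5, 2, 4, 3
d = rank(temp) − rank(sales): 4, -2, 0, -3, 1; Σd² = 30
ρ = 1 − 6Σd² / [n(n²−1)] = 1 − 6×30 / (5×24) = 1 − 180/120 ≈ -0.5000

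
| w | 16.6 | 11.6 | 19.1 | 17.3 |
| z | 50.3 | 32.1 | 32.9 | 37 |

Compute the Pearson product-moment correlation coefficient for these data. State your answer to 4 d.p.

0.1994

n = 4, Σw = 64.6, Σz = 152.3, Σw² = 1074.22, Σz² = 6011.91, Σwz = 2475.83
nΣwz − ΣwΣz = 9903.32 − 9838.58 = 64.74
nΣw² − (Σw)² = 4296.88 − 4173.16 = 123.72; nΣz² − (Σz)² = 24047.64 − 23195.29 = 852.35
r = 64.74 / √(123.72 × 852.35) = 64.74 / 324.7349 ≈ 0.1994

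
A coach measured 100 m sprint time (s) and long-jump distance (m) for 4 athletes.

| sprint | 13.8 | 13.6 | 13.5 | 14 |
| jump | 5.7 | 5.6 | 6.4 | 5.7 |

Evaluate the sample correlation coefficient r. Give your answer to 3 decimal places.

-0.590

n = 4, Σx = 54.9, Σy = 23.4, Σx² = 753.65, Σy² = 137.3, Σxy = 321.02
nΣxy − ΣxΣy = 1284.08 − 1284.66 = -0.58
nΣx² − (Σx)² = 3014.6 − 3014.01 = 0.59; nΣy² − (Σy)² = 549.2 − 547.56 = 1.64
r = -0.58 / √(0.59 × 1.64) = -0.58 / 0.9837 ≈ -0.590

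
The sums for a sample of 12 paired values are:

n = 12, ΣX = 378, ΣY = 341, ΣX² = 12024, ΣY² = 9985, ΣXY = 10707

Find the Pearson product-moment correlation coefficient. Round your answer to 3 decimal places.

r = (nΣXY − ΣXΣY) / √[(nΣX² − (ΣX)²)(nΣY² − (ΣY)²)]
Numerator: 12×10707 − 378×341 = -414
Denominator: √[(144288 − 142884)(119820 − 116281)] = √[1404 × 3539] = 2229.0707
r = -414 / 2229.0707 ≈ -0.186

-0.186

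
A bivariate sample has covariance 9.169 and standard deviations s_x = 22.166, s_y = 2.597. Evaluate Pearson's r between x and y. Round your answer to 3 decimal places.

r = Cov(x,y) / (s_x · s_y) = 9.169 / (22.166 × 2.597)
  = 9.169 / 57.5651 ≈ 0.159

0.159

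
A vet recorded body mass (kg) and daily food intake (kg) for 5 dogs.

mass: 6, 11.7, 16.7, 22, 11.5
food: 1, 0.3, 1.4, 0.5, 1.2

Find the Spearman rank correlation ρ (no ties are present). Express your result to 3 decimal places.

-0.100

Rank mass: 1, 3, 4, 5, 2
Rank food: 3, 1, 5, 2, 4
d = rank(mass) − rank(food): -2, 2, -1, 3, -2; Σd² = 22
ρ = 1 − 6Σd² / [n(n²−1)] = 1 − 6×22 / (5×24) = 1 − 132/120 ≈ -0.100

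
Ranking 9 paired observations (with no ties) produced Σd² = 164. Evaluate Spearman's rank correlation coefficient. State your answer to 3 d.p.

-0.367

ρ = 1 − 6Σd² / [n(n²−1)] = 1 − 6×164 / (9×80)
  = 1 − 984/720 = 1 − 1.3667 ≈ -0.367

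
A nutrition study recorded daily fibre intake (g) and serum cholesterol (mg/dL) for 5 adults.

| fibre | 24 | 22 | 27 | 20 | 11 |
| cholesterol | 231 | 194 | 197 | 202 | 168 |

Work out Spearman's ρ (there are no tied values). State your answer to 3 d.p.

0.500

Rank fibre: 4, 3, 5, 2, 1
Rank cholesterol: 5, 2, 3, 4, 1
d = rank(fibre) − rank(cholesterol): -1, 1, 2, -2, 0; Σd² = 10
ρ = 1 − 6Σd² / [n(n²−1)] = 1 − 6×10 / (5×24) = 1 − 60/120 ≈ 0.500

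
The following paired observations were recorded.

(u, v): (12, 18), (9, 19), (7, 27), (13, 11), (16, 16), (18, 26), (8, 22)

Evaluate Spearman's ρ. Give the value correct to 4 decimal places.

-0.4286

Rank u: 4, 3, 1, 5, 6, 7, 2
Rank v: 3, 4, 7, 1, 2, 6, 5
d = rank(u) − rank(v): 1, -1, -6, 4, 4, 1, -3; Σd² = 80
ρ = 1 − 6Σd² / [n(n²−1)] = 1 − 6×80 / (7×48) = 1 − 480/336 ≈ -0.4286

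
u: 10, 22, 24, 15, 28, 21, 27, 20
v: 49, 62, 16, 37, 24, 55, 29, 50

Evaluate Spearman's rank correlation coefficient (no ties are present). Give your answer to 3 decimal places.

-0.476

Rank u: 1, 5, 6, 2, 8, 4, 7, 3
Rank v: 5, 8, 1, 4, 2, 7, 3, 6
d = rank(u) − rank(v): -4, -3, 5, -2, 6, -3, 4, -3; Σd² = 124
ρ = 1 − 6Σd² / [n(n²−1)] = 1 − 6×124 / (8×63) = 1 − 744/504 ≈ -0.476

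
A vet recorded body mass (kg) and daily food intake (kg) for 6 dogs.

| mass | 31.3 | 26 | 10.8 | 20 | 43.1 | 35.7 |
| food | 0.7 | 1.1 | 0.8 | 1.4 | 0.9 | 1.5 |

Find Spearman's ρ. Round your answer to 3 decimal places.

Rank mass: 4, 3, 1, 2, 6, 5
Rank food: 1, 4, 2, 5, 3, 6
d = rank(mass) − rank(food): 3, -1, -1, -3, 3, -1; Σd² = 30
ρ = 1 − 6Σd² / [n(n²−1)] = 1 − 6×30 / (6×35) = 1 − 180/210 ≈ 0.143

0.143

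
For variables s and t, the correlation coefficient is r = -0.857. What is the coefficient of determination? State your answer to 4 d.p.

r² = (-0.857)² = 0.7344

0.7344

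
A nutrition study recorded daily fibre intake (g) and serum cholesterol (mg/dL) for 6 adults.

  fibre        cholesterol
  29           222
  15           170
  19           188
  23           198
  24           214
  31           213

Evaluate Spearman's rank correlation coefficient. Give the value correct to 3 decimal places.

0.829

Rank fibre: 5, 1, 2, 3, 4, 6
Rank cholesterol: 6, 1, 2, 3, 5, 4
d = rank(fibre) − rank(cholesterol): -1, 0, 0, 0, -1, 2; Σd² = 6
ρ = 1 − 6Σd² / [n(n²−1)] = 1 − 6×6 / (6×35) = 1 − 36/210 ≈ 0.829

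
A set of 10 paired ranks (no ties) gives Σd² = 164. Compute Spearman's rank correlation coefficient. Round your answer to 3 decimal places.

0.006

ρ = 1 − 6Σd² / [n(n²−1)] = 1 − 6×164 / (10×99)
  = 1 − 984/990 = 1 − 0.9939 ≈ 0.006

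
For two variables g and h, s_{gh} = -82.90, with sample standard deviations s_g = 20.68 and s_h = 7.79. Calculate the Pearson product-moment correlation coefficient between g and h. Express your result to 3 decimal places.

r = Cov(g,h) / (s_g · s_h) = -82.90 / (20.68 × 7.79)
  = -82.90 / 161.0972 ≈ -0.515

-0.515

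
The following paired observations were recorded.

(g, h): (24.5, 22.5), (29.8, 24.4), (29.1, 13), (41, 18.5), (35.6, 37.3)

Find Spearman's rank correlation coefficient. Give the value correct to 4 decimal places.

0.2000

Rank g: 1, 3, 2, 5, 4
Rank h: 3, 4, 1, 2, 5
d = rank(g) − rank(h): -2, -1, 1, 3, -1; Σd² = 16
ρ = 1 − 6Σd² / [n(n²−1)] = 1 − 6×16 / (5×24) = 1 − 96/120 ≈ 0.2000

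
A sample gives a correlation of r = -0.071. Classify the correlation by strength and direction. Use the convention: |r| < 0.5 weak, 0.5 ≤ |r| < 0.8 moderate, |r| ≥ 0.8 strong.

r = -0.071 < 0 so the relationship is negative.
|r| = 0.071, which falls in the weak range.

weak negative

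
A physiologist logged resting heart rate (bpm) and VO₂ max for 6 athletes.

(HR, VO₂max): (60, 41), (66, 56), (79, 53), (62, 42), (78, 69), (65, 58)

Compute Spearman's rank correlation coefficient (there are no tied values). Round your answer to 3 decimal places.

0.600

Rank HR: 1, 4, 6, 2, 5, 3
Rank VO₂max: 1, 4, 3, 2, 6, 5
d = rank(HR) − rank(VO₂max): 0, 0, 3, 0, -1, -2; Σd² = 14
ρ = 1 − 6Σd² / [n(n²−1)] = 1 − 6×14 / (6×35) = 1 − 84/210 ≈ 0.600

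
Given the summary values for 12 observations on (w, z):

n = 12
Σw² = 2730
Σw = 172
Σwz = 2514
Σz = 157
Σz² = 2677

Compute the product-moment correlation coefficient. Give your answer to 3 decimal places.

r = (nΣwz − ΣwΣz) / √[(nΣw² − (Σw)²)(nΣz² − (Σz)²)]
Numerator: 12×2514 − 172×157 = 3164
Denominator: √[(32760 − 29584)(32124 − 24649)] = √[3176 × 7475] = 4872.4327
r = 3164 / 4872.4327 ≈ 0.649

0.649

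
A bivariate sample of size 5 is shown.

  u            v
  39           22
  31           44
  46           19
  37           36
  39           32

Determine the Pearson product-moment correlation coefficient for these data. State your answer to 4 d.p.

n = 5, Σu = 192, Σv = 153, Σu² = 7488, Σv² = 5101, Σuv = 5676
nΣuv − ΣuΣv = 28380 − 29376 = -996
nΣu² − (Σu)² = 37440 − 36864 = 576; nΣv² − (Σv)² = 25505 − 23409 = 2096
r = -996 / √(576 × 2096) = -996 / 1098.7702 ≈ -0.9065

-0.9065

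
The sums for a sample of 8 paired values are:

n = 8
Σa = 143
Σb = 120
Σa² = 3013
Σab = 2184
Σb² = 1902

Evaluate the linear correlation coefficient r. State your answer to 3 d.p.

0.181

r = (nΣab − ΣaΣb) / √[(nΣa² − (Σa)²)(nΣb² − (Σb)²)]
Numerator: 8×2184 − 143×120 = 312
Denominator: √[(24104 − 20449)(15216 − 14400)] = √[3655 × 816] = 1726.9858
r = 312 / 1726.9858 ≈ 0.181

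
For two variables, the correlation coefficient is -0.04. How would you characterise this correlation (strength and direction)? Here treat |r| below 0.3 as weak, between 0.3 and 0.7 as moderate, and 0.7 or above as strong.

r = -0.04 < 0 so the relationship is negative.
|r| = 0.04, which falls in the weak range.

weak negative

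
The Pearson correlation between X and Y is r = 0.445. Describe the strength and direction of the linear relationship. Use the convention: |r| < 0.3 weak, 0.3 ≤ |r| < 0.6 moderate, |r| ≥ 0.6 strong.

r = 0.445 > 0 so the relationship is positive.
|r| = 0.445, which falls in the moderate range.

moderate positive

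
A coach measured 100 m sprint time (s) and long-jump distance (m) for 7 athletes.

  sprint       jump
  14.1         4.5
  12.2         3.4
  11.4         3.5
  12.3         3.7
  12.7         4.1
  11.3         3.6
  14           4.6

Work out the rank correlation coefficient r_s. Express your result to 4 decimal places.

0.8214

Rank sprint: 7, 3, 2, 4, 5, 1, 6
Rank jump: 6, 1, 2, 4, 5, 3, 7
d = rank(sprint) − rank(jump): 1, 2, 0, 0, 0, -2, -1; Σd² = 10
ρ = 1 − 6Σd² / [n(n²−1)] = 1 − 6×10 / (7×48) = 1 − 60/336 ≈ 0.8214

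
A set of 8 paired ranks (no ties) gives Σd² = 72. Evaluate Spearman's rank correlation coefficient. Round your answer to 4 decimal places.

0.1429

ρ = 1 − 6Σd² / [n(n²−1)] = 1 − 6×72 / (8×63)
  = 1 − 432/504 = 1 − 0.85714 ≈ 0.1429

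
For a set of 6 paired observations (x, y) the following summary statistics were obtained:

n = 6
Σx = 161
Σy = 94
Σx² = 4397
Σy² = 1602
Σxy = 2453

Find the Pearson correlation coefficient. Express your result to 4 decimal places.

r = (nΣxy − ΣxΣy) / √[(nΣx² − (Σx)²)(nΣy² − (Σy)²)]
Numerator: 6×2453 − 161×94 = -416
Denominator: √[(26382 − 25921)(9612 − 8836)] = √[461 × 776] = 598.1104
r = -416 / 598.1104 ≈ -0.6955

-0.6955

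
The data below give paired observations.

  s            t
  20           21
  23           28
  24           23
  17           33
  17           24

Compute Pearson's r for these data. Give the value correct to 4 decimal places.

n = 5, Σs = 101, Σt = 129, Σs² = 2083, Σt² = 3419, Σst = 2585
nΣst − ΣsΣt = 12925 − 13029 = -104
nΣs² − (Σs)² = 10415 − 10201 = 214; nΣt² − (Σt)² = 17095 − 16641 = 454
r = -104 / √(214 × 454) = -104 / 311.6986 ≈ -0.3337

-0.3337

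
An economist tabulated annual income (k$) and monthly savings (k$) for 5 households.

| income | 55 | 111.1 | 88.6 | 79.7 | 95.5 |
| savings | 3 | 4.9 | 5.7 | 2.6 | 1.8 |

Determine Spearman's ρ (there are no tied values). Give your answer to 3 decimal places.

0.100

Rank income: 1, 5, 3, 2, 4
Rank savings: 3, 4, 5, 2, 1
d = rank(income) − rank(savings): -2, 1, -2, 0, 3; Σd² = 18
ρ = 1 − 6Σd² / [n(n²−1)] = 1 − 6×18 / (5×24) = 1 − 108/120 ≈ 0.100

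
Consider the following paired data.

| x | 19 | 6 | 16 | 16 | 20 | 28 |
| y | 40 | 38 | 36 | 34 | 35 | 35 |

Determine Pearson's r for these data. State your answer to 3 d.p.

-0.336

n = 6, Σx = 105, Σy = 218, Σx² = 2093, Σy² = 7946, Σxy = 3788
nΣxy − ΣxΣy = 22728 − 22890 = -162
nΣx² − (Σx)² = 12558 − 11025 = 1533; nΣy² − (Σy)² = 47676 − 47524 = 152
r = -162 / √(1533 × 152) = -162 / 482.7173 ≈ -0.336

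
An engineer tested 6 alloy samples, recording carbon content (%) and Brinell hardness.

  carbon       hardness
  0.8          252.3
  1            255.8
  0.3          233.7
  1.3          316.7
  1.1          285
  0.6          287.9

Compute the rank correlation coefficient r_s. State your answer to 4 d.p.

Rank carbon: 3, 4, 1, 6, 5, 2
Rank hardness: 2, 3, 1, 6, 4, 5
d = rank(carbon) − rank(hardness): 1, 1, 0, 0, 1, -3; Σd² = 12
ρ = 1 − 6Σd² / [n(n²−1)] = 1 − 6×12 / (6×35) = 1 − 72/210 ≈ 0.6571

0.6571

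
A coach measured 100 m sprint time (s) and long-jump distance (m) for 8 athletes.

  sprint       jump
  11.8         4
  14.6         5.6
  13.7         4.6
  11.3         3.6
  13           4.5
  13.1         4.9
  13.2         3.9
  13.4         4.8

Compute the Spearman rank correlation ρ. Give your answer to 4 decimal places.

Rank sprint: 2, 8, 7, 1, 3, 4, 5, 6
Rank jump: 3, 8, 5, 1, 4, 7, 2, 6
d = rank(sprint) − rank(jump): -1, 0, 2, 0, -1, -3, 3, 0; Σd² = 24
ρ = 1 − 6Σd² / [n(n²−1)] = 1 − 6×24 / (8×63) = 1 − 144/504 ≈ 0.7143

0.7143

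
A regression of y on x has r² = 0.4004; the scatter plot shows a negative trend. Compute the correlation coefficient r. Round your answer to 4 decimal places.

|r| = √0.4004 = 0.6328
The association is negative, so r = −0.6328.

-0.6328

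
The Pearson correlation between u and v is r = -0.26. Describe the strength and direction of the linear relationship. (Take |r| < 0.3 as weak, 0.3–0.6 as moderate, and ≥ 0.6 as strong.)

r = -0.26 < 0 so the relationship is negative.
|r| = 0.26, which falls in the weak range.

weak negative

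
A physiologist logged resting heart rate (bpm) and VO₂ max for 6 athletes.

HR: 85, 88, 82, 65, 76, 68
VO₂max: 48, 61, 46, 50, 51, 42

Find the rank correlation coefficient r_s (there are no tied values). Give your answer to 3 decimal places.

0.371

Rank HR: 5, 6, 4, 1, 3, 2
Rank VO₂max: 3, 6, 2, 4, 5, 1
d = rank(HR) − rank(VO₂max): 2, 0, 2, -3, -2, 1; Σd² = 22
ρ = 1 − 6Σd² / [n(n²−1)] = 1 − 6×22 / (6×35) = 1 − 132/210 ≈ 0.371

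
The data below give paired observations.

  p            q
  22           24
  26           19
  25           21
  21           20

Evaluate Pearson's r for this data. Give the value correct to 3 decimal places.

n = 4, Σp = 94, Σq = 84, Σp² = 2226, Σq² = 1778, Σpq = 1967
nΣpq − ΣpΣq = 7868 − 7896 = -28
nΣp² − (Σp)² = 8904 − 8836 = 68; nΣq² − (Σq)² = 7112 − 7056 = 56
r = -28 / √(68 × 56) = -28 / 61.7090 ≈ -0.454

-0.454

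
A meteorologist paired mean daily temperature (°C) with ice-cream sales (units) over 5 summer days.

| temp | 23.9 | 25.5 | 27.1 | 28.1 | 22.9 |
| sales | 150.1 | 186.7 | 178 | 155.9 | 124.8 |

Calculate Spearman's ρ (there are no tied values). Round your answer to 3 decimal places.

0.600

Rank temp: 2, 3, 4, 5, 1
Rank sales: 2, 5, 4, 3, 1
d = rank(temp) − rank(sales): 0, -2, 0, 2, 0; Σd² = 8
ρ = 1 − 6Σd² / [n(n²−1)] = 1 − 6×8 / (5×24) = 1 − 48/120 ≈ 0.600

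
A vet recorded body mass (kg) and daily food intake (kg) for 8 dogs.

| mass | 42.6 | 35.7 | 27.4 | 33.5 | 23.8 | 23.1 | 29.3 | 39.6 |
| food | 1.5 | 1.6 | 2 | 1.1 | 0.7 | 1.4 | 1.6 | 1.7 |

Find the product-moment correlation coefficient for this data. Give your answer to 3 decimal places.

n = 8, Σx = 255, Σy = 11.6, Σx² = 8488.96, Σy² = 17.92, Σxy = 375.87
nΣxy − ΣxΣy = 3006.96 − 2958 = 48.96
nΣx² − (Σx)² = 67911.68 − 65025 = 2886.68; nΣy² − (Σy)² = 143.36 − 134.56 = 8.8
r = 48.96 / √(2886.68 × 8.8) = 48.96 / 159.3825 ≈ 0.307

0.307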